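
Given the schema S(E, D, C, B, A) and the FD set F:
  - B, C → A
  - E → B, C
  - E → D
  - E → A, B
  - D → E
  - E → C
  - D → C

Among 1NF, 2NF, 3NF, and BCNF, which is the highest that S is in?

2NF

Candidate keys: {D}, {E}. Prime attributes: {D, E}.
B, C → A: {B, C}⁺ = {A, B, C}, which is not all of the attributes, so the left side is not a superkey — BCNF is violated.
B, C → A has non-prime {A} on the right and a non-superkey on the left, so 3NF fails.
Every candidate key is a single attribute, so no partial dependency is possible; 2NF holds.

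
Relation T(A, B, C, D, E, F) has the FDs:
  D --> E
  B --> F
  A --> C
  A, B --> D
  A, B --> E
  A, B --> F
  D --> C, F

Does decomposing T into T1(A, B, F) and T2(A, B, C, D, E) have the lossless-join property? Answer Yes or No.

Yes

The shared attributes are {A, B} and {A, B}⁺ = {A, B, C, D, E, F}.
Since T1 ⊆ {A, B, C, D, E, F}, the intersection is a superkey of T1; the decomposition is lossless.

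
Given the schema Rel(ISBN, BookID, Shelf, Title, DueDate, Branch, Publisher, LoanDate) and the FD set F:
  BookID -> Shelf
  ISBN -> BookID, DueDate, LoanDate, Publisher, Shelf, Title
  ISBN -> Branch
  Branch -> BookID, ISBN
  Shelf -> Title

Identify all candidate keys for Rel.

{Branch}, {ISBN}

Closure of {Branch} is {BookID, Branch, DueDate, ISBN, LoanDate, Publisher, Shelf, Title}, the whole schema; {Branch} is a candidate key.
Closure of {ISBN} is {BookID, Branch, DueDate, ISBN, LoanDate, Publisher, Shelf, Title}, the whole schema; {ISBN} is a candidate key.
Any other superkey properly contains one of these, so there are no further candidate keys.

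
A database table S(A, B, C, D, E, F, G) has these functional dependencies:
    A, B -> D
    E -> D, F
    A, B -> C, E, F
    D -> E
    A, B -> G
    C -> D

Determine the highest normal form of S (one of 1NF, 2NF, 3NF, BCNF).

Candidate key: {A, B}. Prime attributes: {A, B}.
For E -> D, F we have {E}⁺ = {D, E, F}; {E} is not a superkey, so BCNF fails.
E -> D, F determines the non-prime attributes {D, F} from a non-superkey — 3NF is violated.
Checking every proper subset of each key, none determines a non-prime attribute — 2NF is satisfied.

2NF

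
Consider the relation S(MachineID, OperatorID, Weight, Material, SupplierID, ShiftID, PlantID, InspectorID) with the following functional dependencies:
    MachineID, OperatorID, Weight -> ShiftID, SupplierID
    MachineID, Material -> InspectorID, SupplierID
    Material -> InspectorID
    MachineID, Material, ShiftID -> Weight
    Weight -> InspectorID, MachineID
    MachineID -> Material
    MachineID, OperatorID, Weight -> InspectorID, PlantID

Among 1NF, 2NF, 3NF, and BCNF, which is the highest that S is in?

1NF

Candidate keys: {MachineID, OperatorID, ShiftID}, {OperatorID, Weight}. Prime attributes: {MachineID, OperatorID, ShiftID, Weight}.
MachineID, Material -> InspectorID, SupplierID: {MachineID, Material}⁺ = {InspectorID, MachineID, Material, SupplierID}, which is not all of the attributes, so the left side is not a superkey — BCNF is violated.
MachineID, Material -> InspectorID, SupplierID has non-prime {InspectorID, SupplierID} on the right and a non-superkey on the left, so 3NF fails.
{Weight} is a proper subset of the key {OperatorID, Weight}, and {Weight}⁺ contains the non-prime attributes {InspectorID, Material, SupplierID} — a partial dependency, so 2NF is violated.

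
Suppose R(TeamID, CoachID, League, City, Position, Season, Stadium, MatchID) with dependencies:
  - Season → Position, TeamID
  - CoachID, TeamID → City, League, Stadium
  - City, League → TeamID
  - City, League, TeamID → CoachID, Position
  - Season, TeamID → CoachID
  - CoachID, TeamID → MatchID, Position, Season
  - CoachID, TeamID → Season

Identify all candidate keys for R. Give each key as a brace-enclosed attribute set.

{City, League}, {CoachID, TeamID}, {Season}

{Season} is a candidate key since {Season}⁺ = {City, CoachID, League, MatchID, Position, Season, Stadium, TeamID} covers every attribute.
{City, League} is a candidate key since {City, League}⁺ = {City, CoachID, League, MatchID, Position, Season, Stadium, TeamID} covers every attribute.
{CoachID, TeamID} is a candidate key since {CoachID, TeamID}⁺ = {City, CoachID, League, MatchID, Position, Season, Stadium, TeamID} covers every attribute.
Any other superkey properly contains one of these, so there are no further candidate keys.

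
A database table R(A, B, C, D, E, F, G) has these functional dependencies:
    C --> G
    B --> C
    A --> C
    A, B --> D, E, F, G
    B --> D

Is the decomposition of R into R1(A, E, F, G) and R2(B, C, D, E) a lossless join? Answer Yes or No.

The shared attributes are {E} and {E}⁺ = {E}.
Neither R1 nor R2 is contained in that closure, so the decomposition is lossy.

No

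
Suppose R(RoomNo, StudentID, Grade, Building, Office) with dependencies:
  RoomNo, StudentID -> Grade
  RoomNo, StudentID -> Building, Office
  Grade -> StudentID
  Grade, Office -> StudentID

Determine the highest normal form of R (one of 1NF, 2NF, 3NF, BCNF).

3NF

Candidate keys: {Grade, RoomNo}, {RoomNo, StudentID}. Prime attributes: {Grade, RoomNo, StudentID}.
Grade -> StudentID breaks BCNF: {Grade}⁺ = {Grade, StudentID}, so {Grade} is not a superkey.
Its right-hand attributes {StudentID} are all prime, as are those of every other non-superkey FD — the relation is in 3NF.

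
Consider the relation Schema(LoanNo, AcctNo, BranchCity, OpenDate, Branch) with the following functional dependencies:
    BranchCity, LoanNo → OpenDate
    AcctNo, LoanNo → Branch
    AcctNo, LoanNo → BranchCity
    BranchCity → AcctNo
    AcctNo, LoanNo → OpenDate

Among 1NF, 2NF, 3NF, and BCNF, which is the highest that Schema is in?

Candidate keys: {AcctNo, LoanNo}, {BranchCity, LoanNo}. Prime attributes: {AcctNo, BranchCity, LoanNo}.
For BranchCity → AcctNo we have {BranchCity}⁺ = {AcctNo, BranchCity}; {BranchCity} is not a superkey, so BCNF fails.
Since {AcctNo} ⊆ prime attributes and every other non-superkey FD also has a prime right side, the schema is in 3NF.

3NF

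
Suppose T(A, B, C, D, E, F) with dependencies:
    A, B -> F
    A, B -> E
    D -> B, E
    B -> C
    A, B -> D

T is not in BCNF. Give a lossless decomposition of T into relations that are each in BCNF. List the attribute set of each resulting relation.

{A, D, F}; {B, C}; {B, D, E}

Candidate keys of the original relation: {A, B}, {A, D}.
Within {A, B, C, D, E, F}: {D}⁺ ∩ {A, B, C, D, E, F} = {B, C, D, E}, not the whole set, so D -> B, C, E violates BCNF; decompose into {B, C, D, E} and {A, D, F}.
Within {B, C, D, E}: {B}⁺ ∩ {B, C, D, E} = {B, C}, not the whole set, so B -> C violates BCNF; decompose into {B, C} and {B, D, E}.
{B, C}: every determinant is a superkey — BCNF.
{B, D, E}: every determinant is a superkey — BCNF.
{A, D, F}: every determinant is a superkey — BCNF.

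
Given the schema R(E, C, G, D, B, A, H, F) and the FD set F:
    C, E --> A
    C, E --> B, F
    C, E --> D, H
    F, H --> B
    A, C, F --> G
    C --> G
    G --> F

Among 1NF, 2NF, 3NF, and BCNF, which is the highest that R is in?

1NF

Candidate key: {C, E}. Prime attributes: {C, E}.
For F, H --> B we have {F, H}⁺ = {B, F, H}; {F, H} is not a superkey, so BCNF fails.
F, H --> B has non-prime {B} on the right and a non-superkey on the left, so 3NF fails.
The proper key subset {C} of {C, E} determines non-prime {F, G}, so the relation is not even in 2NF.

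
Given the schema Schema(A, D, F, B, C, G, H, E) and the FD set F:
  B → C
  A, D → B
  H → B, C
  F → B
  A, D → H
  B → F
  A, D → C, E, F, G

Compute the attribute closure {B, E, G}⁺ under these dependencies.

{B, C, E, F, G}

Start with {B, E, G}.
B → C applies; add {C} → now {B, C, E, G}.
B → F applies; add {F} → now {B, C, E, F, G}.
No further FD applies.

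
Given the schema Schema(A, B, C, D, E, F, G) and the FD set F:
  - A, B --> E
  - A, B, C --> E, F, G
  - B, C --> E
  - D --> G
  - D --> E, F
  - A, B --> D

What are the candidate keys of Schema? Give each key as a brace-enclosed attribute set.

{A, B, C}

{A, B, C} never appear on the right of any FD, so every key must include all of them.
{A, B, C}⁺ = {A, B, C, D, E, F, G}, which is every attribute, so {A, B, C} is a candidate key.
No smaller or unrelated set reaches every attribute, so there are no other keys.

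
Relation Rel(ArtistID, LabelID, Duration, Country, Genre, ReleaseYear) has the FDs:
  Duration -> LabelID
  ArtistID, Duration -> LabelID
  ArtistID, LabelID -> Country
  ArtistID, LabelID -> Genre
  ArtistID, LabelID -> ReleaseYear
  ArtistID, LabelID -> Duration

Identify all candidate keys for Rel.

Attributes never on any right-hand side: {ArtistID} — every candidate key must contain it.
{ArtistID, Duration}⁺ = {ArtistID, Country, Duration, Genre, LabelID, ReleaseYear} — all of the relation — so {ArtistID, Duration} is a candidate key.
{ArtistID, LabelID}⁺ = {ArtistID, Country, Duration, Genre, LabelID, ReleaseYear} — all of the relation — so {ArtistID, LabelID} is a candidate key.
Any other superkey properly contains one of these, so there are no further candidate keys.

{ArtistID, Duration}, {ArtistID, LabelID}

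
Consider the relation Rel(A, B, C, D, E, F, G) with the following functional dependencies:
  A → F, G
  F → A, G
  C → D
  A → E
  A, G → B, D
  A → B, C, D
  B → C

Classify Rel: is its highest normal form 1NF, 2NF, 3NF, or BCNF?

Candidate keys: {A}, {F}. Prime attributes: {A, F}.
C → D: {C}⁺ = {C, D}, which is not all of the attributes, so the left side is not a superkey — BCNF is violated.
C → D has non-prime {D} on the right and a non-superkey on the left, so 3NF fails.
Every candidate key is a single attribute, so no partial dependency is possible; 2NF holds.

2NF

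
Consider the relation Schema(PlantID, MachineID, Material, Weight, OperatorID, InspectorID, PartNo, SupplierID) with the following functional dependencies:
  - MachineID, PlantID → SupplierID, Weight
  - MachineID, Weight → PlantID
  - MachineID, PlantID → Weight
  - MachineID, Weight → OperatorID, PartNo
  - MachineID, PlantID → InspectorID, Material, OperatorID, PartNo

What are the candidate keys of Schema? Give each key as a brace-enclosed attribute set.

{MachineID, PlantID}, {MachineID, Weight}

No FD produces {MachineID}, so it must be in every candidate key.
{MachineID, PlantID} is a candidate key since {MachineID, PlantID}⁺ = {InspectorID, MachineID, Material, OperatorID, PartNo, PlantID, SupplierID, Weight} covers every attribute.
{MachineID, Weight} is a candidate key since {MachineID, Weight}⁺ = {InspectorID, MachineID, Material, OperatorID, PartNo, PlantID, SupplierID, Weight} covers every attribute.
No proper subset of any of these is a key, and no other minimal superkey exists.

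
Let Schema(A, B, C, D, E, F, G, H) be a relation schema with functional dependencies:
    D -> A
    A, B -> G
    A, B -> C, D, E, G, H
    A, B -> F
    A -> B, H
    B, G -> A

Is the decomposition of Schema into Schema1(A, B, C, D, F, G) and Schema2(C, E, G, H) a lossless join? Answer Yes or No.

Common attributes: {C, G}; their closure is {C, G}.
Schema1 ⊄ {C, G} and Schema2 ⊄ {C, G}, so the split is lossy.

No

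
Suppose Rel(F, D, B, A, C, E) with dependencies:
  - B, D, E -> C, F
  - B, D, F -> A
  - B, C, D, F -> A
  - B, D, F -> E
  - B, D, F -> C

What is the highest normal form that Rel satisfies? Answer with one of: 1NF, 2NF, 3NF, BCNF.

Candidate keys: {B, D, E}, {B, D, F}. Prime attributes: {B, D, E, F}.
Each dependency's left side is a superkey — BCNF holds.

BCNF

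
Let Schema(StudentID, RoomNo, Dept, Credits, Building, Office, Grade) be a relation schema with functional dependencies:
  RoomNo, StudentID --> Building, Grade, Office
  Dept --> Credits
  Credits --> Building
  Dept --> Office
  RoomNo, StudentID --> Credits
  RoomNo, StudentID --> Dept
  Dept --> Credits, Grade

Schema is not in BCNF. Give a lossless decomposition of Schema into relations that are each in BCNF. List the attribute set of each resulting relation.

{Building, Credits}; {Credits, Dept, Grade, Office}; {Dept, RoomNo, StudentID}

Candidate key of the original relation: {RoomNo, StudentID}.
In {Building, Credits, Dept, Grade, Office, RoomNo, StudentID}, {Dept} is not a superkey ({Dept}⁺ restricted to this set is {Building, Credits, Dept, Grade, Office}), so split on Dept --> Building, Credits, Grade, Office into {Building, Credits, Dept, Grade, Office} and {Dept, RoomNo, StudentID}.
In {Building, Credits, Dept, Grade, Office}, {Credits} is not a superkey ({Credits}⁺ restricted to this set is {Building, Credits}), so split on Credits --> Building into {Building, Credits} and {Credits, Dept, Grade, Office}.
{Building, Credits} has no BCNF violation.
{Credits, Dept, Grade, Office} has no BCNF violation.
{Dept, RoomNo, StudentID} has no BCNF violation.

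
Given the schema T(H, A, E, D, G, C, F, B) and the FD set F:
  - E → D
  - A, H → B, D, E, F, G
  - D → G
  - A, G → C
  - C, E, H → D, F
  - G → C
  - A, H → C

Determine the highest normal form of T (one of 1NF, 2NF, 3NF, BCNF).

Candidate key: {A, H}. Prime attributes: {A, H}.
E → D: {E}⁺ = {C, D, E, G}, which is not all of the attributes, so the left side is not a superkey — BCNF is violated.
E → D determines the non-prime attribute {D} from a non-superkey — 3NF is violated.
No proper subset of a key has a non-prime attribute in its closure, so there is no partial dependency; 2NF holds.

2NF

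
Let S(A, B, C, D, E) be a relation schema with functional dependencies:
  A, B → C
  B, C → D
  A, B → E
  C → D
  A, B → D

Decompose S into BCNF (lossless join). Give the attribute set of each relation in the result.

{A, B, C, E}; {C, D}

Candidate key of the original relation: {A, B}.
In {A, B, C, D, E}, {B, C} is not a superkey ({B, C}⁺ restricted to this set is {B, C, D}), so split on B, C → D into {B, C, D} and {A, B, C, E}.
In {B, C, D}, {C} is not a superkey ({C}⁺ restricted to this set is {C, D}), so split on C → D into {C, D} and {B, C}.
{C, D} is in BCNF.
{B, C} is in BCNF.
{A, B, C, E} is in BCNF.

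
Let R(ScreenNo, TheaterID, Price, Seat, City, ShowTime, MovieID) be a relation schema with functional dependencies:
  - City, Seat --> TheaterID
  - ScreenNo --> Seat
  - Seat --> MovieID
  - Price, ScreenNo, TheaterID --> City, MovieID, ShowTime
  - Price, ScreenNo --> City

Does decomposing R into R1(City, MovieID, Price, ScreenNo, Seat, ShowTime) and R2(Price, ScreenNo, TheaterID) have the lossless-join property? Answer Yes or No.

Yes

Common attributes: {Price, ScreenNo}; their closure is {City, MovieID, Price, ScreenNo, Seat, ShowTime, TheaterID}.
This includes all of R1, so the common attributes are a superkey of R1 — the join is lossless.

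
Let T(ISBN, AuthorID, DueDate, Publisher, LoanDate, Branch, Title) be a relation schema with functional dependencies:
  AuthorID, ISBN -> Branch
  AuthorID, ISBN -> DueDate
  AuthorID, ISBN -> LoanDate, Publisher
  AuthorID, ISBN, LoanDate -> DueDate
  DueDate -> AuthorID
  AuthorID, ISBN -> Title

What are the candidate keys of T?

{AuthorID, ISBN}, {DueDate, ISBN}

No FD produces {ISBN}, so it must be in every candidate key.
{AuthorID, ISBN}⁺ = {AuthorID, Branch, DueDate, ISBN, LoanDate, Publisher, Title} — all of the relation — so {AuthorID, ISBN} is a candidate key.
{DueDate, ISBN}⁺ = {AuthorID, Branch, DueDate, ISBN, LoanDate, Publisher, Title} — all of the relation — so {DueDate, ISBN} is a candidate key.
No proper subset of any of these is a key, and no other minimal superkey exists.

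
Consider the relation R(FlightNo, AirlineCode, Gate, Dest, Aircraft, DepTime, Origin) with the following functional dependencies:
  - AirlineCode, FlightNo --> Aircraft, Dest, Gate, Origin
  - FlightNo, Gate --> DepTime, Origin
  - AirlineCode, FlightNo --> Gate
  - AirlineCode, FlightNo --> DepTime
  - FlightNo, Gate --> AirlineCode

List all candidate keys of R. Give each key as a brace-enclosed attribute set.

{FlightNo} never appears on the right of any FD, so every key must include it.
{AirlineCode, FlightNo} is a candidate key since {AirlineCode, FlightNo}⁺ = {Aircraft, AirlineCode, DepTime, Dest, FlightNo, Gate, Origin} covers every attribute.
{FlightNo, Gate} is a candidate key since {FlightNo, Gate}⁺ = {Aircraft, AirlineCode, DepTime, Dest, FlightNo, Gate, Origin} covers every attribute.
No proper subset of any of these is a key, and no other minimal superkey exists.

{AirlineCode, FlightNo}, {FlightNo, Gate}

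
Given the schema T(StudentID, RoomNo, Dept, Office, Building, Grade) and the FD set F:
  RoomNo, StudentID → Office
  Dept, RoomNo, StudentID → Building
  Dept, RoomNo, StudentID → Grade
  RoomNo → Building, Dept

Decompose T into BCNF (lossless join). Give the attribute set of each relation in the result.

Candidate key of the original relation: {RoomNo, StudentID}.
In {Building, Dept, Grade, Office, RoomNo, StudentID}, {RoomNo} is not a superkey ({RoomNo}⁺ restricted to this set is {Building, Dept, RoomNo}), so split on RoomNo → Building, Dept into {Building, Dept, RoomNo} and {Grade, Office, RoomNo, StudentID}.
{Building, Dept, RoomNo}: every determinant is a superkey — BCNF.
{Grade, Office, RoomNo, StudentID}: every determinant is a superkey — BCNF.

{Building, Dept, RoomNo}; {Grade, Office, RoomNo, StudentID}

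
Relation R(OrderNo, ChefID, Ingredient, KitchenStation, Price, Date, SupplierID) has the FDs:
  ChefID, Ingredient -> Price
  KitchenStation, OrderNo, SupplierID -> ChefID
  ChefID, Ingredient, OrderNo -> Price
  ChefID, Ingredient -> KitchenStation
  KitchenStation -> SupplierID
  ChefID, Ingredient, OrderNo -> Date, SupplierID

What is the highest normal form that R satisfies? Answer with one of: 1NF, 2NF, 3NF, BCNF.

Candidate keys: {ChefID, Ingredient, OrderNo}, {Ingredient, KitchenStation, OrderNo}. Prime attributes: {ChefID, Ingredient, KitchenStation, OrderNo}.
ChefID, Ingredient -> Price: {ChefID, Ingredient}⁺ = {ChefID, Ingredient, KitchenStation, Price, SupplierID}, which is not all of the attributes, so the left side is not a superkey — BCNF is violated.
ChefID, Ingredient -> Price determines the non-prime attribute {Price} from a non-superkey — 3NF is violated.
{ChefID, Ingredient} is a proper subset of the key {ChefID, Ingredient, OrderNo}, and {ChefID, Ingredient}⁺ contains the non-prime attributes {Price, SupplierID} — a partial dependency, so 2NF is violated.

1NF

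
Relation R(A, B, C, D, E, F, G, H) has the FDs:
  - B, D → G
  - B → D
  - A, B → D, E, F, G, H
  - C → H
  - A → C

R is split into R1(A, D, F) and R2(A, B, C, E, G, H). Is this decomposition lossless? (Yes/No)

The shared attributes are {A} and {A}⁺ = {A, C, H}.
R1 ⊄ {A, C, H} and R2 ⊄ {A, C, H}, so the split is lossy.

No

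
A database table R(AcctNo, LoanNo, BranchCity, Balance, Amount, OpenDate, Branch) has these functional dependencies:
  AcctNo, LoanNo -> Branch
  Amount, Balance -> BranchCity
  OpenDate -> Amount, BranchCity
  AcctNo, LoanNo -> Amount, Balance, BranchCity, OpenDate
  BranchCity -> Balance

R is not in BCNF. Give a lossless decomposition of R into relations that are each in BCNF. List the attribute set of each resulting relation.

{AcctNo, Branch, LoanNo, OpenDate}; {Amount, Balance, OpenDate}; {Amount, BranchCity}; {Balance, BranchCity}

Candidate key of the original relation: {AcctNo, LoanNo}.
Within {AcctNo, Amount, Balance, Branch, BranchCity, LoanNo, OpenDate}: {Amount, Balance}⁺ ∩ {AcctNo, Amount, Balance, Branch, BranchCity, LoanNo, OpenDate} = {Amount, Balance, BranchCity}, not the whole set, so Amount, Balance -> BranchCity violates BCNF; decompose into {Amount, Balance, BranchCity} and {AcctNo, Amount, Balance, Branch, LoanNo, OpenDate}.
Within {Amount, Balance, BranchCity}: {BranchCity}⁺ ∩ {Amount, Balance, BranchCity} = {Balance, BranchCity}, not the whole set, so BranchCity -> Balance violates BCNF; decompose into {Balance, BranchCity} and {Amount, BranchCity}.
{Balance, BranchCity} has no BCNF violation.
{Amount, BranchCity} has no BCNF violation.
Within {AcctNo, Amount, Balance, Branch, LoanNo, OpenDate}: {OpenDate}⁺ ∩ {AcctNo, Amount, Balance, Branch, LoanNo, OpenDate} = {Amount, Balance, OpenDate}, not the whole set, so OpenDate -> Amount, Balance violates BCNF; decompose into {Amount, Balance, OpenDate} and {AcctNo, Branch, LoanNo, OpenDate}.
{Amount, Balance, OpenDate} has no BCNF violation.
{AcctNo, Branch, LoanNo, OpenDate} has no BCNF violation.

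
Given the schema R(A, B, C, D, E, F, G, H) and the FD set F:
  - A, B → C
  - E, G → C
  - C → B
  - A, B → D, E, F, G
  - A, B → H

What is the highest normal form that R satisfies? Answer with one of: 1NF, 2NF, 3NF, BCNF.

Candidate keys: {A, B}, {A, C}, {A, E, G}. Prime attributes: {A, B, C, E, G}.
E, G → C: {E, G}⁺ = {B, C, E, G}, which is not all of the attributes, so the left side is not a superkey — BCNF is violated.
Since {C} ⊆ prime attributes and every other non-superkey FD also has a prime right side, the schema is in 3NF.

3NF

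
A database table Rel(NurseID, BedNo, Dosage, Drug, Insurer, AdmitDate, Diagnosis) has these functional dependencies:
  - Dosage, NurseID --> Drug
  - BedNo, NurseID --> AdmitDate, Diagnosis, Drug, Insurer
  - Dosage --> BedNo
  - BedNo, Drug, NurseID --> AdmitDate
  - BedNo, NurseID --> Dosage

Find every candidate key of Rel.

Attributes never on any right-hand side: {NurseID} — every candidate key must contain it.
{BedNo, NurseID}⁺ = {AdmitDate, BedNo, Diagnosis, Dosage, Drug, Insurer, NurseID} — all of the relation — so {BedNo, NurseID} is a candidate key.
{Dosage, NurseID}⁺ = {AdmitDate, BedNo, Diagnosis, Dosage, Drug, Insurer, NurseID} — all of the relation — so {Dosage, NurseID} is a candidate key.
No proper subset of any of these is a key, and no other minimal superkey exists.

{BedNo, NurseID}, {Dosage, NurseID}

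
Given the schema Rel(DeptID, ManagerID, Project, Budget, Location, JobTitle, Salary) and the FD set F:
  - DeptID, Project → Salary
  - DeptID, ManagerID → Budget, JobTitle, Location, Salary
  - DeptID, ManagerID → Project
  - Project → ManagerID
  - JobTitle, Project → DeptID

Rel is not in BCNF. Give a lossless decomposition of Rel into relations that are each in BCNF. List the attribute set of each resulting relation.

{Budget, DeptID, JobTitle, Location, Project, Salary}; {ManagerID, Project}

Candidate keys of the original relation: {DeptID, ManagerID}, {DeptID, Project}, {JobTitle, Project}.
Within {Budget, DeptID, JobTitle, Location, ManagerID, Project, Salary}: {Project}⁺ ∩ {Budget, DeptID, JobTitle, Location, ManagerID, Project, Salary} = {ManagerID, Project}, not the whole set, so Project → ManagerID violates BCNF; decompose into {ManagerID, Project} and {Budget, DeptID, JobTitle, Location, Project, Salary}.
{ManagerID, Project}: every determinant is a superkey — BCNF.
{Budget, DeptID, JobTitle, Location, Project, Salary}: every determinant is a superkey — BCNF.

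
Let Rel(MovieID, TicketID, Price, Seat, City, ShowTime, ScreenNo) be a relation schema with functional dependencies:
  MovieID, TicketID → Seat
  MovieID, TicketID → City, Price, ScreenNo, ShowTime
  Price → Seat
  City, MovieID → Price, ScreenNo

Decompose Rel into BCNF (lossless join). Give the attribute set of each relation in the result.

Candidate key of the original relation: {MovieID, TicketID}.
Within {City, MovieID, Price, ScreenNo, Seat, ShowTime, TicketID}: {Price}⁺ ∩ {City, MovieID, Price, ScreenNo, Seat, ShowTime, TicketID} = {Price, Seat}, not the whole set, so Price → Seat violates BCNF; decompose into {Price, Seat} and {City, MovieID, Price, ScreenNo, ShowTime, TicketID}.
{Price, Seat} is in BCNF.
Within {City, MovieID, Price, ScreenNo, ShowTime, TicketID}: {City, MovieID}⁺ ∩ {City, MovieID, Price, ScreenNo, ShowTime, TicketID} = {City, MovieID, Price, ScreenNo}, not the whole set, so City, MovieID → Price, ScreenNo violates BCNF; decompose into {City, MovieID, Price, ScreenNo} and {City, MovieID, ShowTime, TicketID}.
{City, MovieID, Price, ScreenNo} is in BCNF.
{City, MovieID, ShowTime, TicketID} is in BCNF.

{City, MovieID, Price, ScreenNo}; {City, MovieID, ShowTime, TicketID}; {Price, Seat}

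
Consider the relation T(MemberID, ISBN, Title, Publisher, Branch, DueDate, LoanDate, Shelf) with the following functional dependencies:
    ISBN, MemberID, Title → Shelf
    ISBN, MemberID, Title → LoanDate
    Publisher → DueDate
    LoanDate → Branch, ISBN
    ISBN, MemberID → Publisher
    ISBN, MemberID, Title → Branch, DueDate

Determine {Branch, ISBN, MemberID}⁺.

Start with {Branch, ISBN, MemberID}.
ISBN, MemberID → Publisher applies; add {Publisher} → now {Branch, ISBN, MemberID, Publisher}.
Publisher → DueDate applies; add {DueDate} → now {Branch, DueDate, ISBN, MemberID, Publisher}.
No further FD applies.

{Branch, DueDate, ISBN, MemberID, Publisher}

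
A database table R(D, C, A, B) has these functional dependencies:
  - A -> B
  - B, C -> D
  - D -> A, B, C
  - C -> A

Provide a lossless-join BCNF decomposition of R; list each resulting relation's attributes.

{A, B}; {A, C, D}

Candidate keys of the original relation: {C}, {D}.
Within {A, B, C, D}: {A}⁺ ∩ {A, B, C, D} = {A, B}, not the whole set, so A -> B violates BCNF; decompose into {A, B} and {A, C, D}.
{A, B} is in BCNF.
{A, C, D} is in BCNF.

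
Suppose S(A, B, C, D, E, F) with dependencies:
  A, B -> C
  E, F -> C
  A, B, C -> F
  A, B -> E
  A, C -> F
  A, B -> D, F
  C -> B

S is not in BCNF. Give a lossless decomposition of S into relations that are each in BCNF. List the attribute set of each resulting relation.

Candidate keys of the original relation: {A, B}, {A, C}, {A, E, F}.
Within {A, B, C, D, E, F}: {E, F}⁺ ∩ {A, B, C, D, E, F} = {B, C, E, F}, not the whole set, so E, F -> B, C violates BCNF; decompose into {B, C, E, F} and {A, D, E, F}.
Within {B, C, E, F}: {C}⁺ ∩ {B, C, E, F} = {B, C}, not the whole set, so C -> B violates BCNF; decompose into {B, C} and {C, E, F}.
{B, C} is in BCNF.
{C, E, F} is in BCNF.
{A, D, E, F} is in BCNF.

{A, D, E, F}; {B, C}; {C, E, F}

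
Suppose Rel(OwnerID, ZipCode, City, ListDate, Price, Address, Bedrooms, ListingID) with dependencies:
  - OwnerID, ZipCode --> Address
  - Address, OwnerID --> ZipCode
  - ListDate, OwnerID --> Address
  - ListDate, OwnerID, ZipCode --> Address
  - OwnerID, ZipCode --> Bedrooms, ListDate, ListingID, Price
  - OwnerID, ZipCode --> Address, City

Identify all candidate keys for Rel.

No FD produces {OwnerID}, so it must be in every candidate key.
{Address, OwnerID}⁺ = {Address, Bedrooms, City, ListDate, ListingID, OwnerID, Price, ZipCode}, which is every attribute, so {Address, OwnerID} is a candidate key.
{ListDate, OwnerID}⁺ = {Address, Bedrooms, City, ListDate, ListingID, OwnerID, Price, ZipCode}, which is every attribute, so {ListDate, OwnerID} is a candidate key.
{OwnerID, ZipCode}⁺ = {Address, Bedrooms, City, ListDate, ListingID, OwnerID, Price, ZipCode}, which is every attribute, so {OwnerID, ZipCode} is a candidate key.
These are minimal and exhaustive — every other superkey contains one of them.

{Address, OwnerID}, {ListDate, OwnerID}, {OwnerID, ZipCode}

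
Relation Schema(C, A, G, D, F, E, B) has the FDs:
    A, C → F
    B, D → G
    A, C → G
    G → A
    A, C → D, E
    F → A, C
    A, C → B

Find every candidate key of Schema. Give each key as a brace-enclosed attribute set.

Closure of {F} is {A, B, C, D, E, F, G}, the whole schema; {F} is a candidate key.
Closure of {A, C} is {A, B, C, D, E, F, G}, the whole schema; {A, C} is a candidate key.
Closure of {C, G} is {A, B, C, D, E, F, G}, the whole schema; {C, G} is a candidate key.
Closure of {B, C, D} is {A, B, C, D, E, F, G}, the whole schema; {B, C, D} is a candidate key.
No proper subset of any of these is a key, and no other minimal superkey exists.

{A, C}, {B, C, D}, {C, G}, {F}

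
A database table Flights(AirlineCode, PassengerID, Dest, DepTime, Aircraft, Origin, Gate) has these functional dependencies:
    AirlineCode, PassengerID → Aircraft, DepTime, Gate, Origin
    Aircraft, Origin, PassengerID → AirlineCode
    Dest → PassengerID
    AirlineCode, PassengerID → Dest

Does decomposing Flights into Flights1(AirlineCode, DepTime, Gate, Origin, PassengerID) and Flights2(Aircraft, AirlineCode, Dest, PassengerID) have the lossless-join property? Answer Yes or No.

The shared attributes are {AirlineCode, PassengerID} and {AirlineCode, PassengerID}⁺ = {Aircraft, AirlineCode, DepTime, Dest, Gate, Origin, PassengerID}.
Flights1 is contained in that closure, so Flights1 ∩ Flights2 → Flights1 holds and the join is lossless.

Yes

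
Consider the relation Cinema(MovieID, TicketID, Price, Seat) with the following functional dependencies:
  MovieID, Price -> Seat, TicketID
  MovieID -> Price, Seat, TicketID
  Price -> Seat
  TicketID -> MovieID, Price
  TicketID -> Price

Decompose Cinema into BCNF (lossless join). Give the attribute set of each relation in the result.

Candidate keys of the original relation: {MovieID}, {TicketID}.
Within {MovieID, Price, Seat, TicketID}: {Price}⁺ ∩ {MovieID, Price, Seat, TicketID} = {Price, Seat}, not the whole set, so Price -> Seat violates BCNF; decompose into {Price, Seat} and {MovieID, Price, TicketID}.
{Price, Seat} is in BCNF.
{MovieID, Price, TicketID} is in BCNF.

{MovieID, Price, TicketID}; {Price, Seat}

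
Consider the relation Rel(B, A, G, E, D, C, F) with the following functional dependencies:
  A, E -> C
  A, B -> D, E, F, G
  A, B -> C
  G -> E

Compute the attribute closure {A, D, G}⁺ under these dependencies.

Start with {A, D, G}.
G -> E applies; add {E} → now {A, D, E, G}.
A, E -> C applies; add {C} → now {A, C, D, E, G}.
No further FD applies.

{A, C, D, E, G}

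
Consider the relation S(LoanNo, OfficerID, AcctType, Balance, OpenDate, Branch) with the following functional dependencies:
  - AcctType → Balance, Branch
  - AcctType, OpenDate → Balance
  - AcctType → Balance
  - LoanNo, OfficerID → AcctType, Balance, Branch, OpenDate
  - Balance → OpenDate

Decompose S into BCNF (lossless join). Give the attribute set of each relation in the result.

Candidate key of the original relation: {LoanNo, OfficerID}.
Within {AcctType, Balance, Branch, LoanNo, OfficerID, OpenDate}: {AcctType}⁺ ∩ {AcctType, Balance, Branch, LoanNo, OfficerID, OpenDate} = {AcctType, Balance, Branch, OpenDate}, not the whole set, so AcctType → Balance, Branch, OpenDate violates BCNF; decompose into {AcctType, Balance, Branch, OpenDate} and {AcctType, LoanNo, OfficerID}.
Within {AcctType, Balance, Branch, OpenDate}: {Balance}⁺ ∩ {AcctType, Balance, Branch, OpenDate} = {Balance, OpenDate}, not the whole set, so Balance → OpenDate violates BCNF; decompose into {Balance, OpenDate} and {AcctType, Balance, Branch}.
{Balance, OpenDate}: every determinant is a superkey — BCNF.
{AcctType, Balance, Branch}: every determinant is a superkey — BCNF.
{AcctType, LoanNo, OfficerID}: every determinant is a superkey — BCNF.

{AcctType, Balance, Branch}; {AcctType, LoanNo, OfficerID}; {Balance, OpenDate}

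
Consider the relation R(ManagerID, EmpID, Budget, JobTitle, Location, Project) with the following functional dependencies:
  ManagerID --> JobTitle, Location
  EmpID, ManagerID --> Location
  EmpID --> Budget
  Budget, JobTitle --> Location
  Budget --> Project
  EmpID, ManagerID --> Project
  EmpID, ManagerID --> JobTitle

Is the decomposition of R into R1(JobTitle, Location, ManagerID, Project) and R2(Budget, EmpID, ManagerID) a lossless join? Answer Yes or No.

Common attributes: {ManagerID}; their closure is {JobTitle, Location, ManagerID}.
The closure covers neither R1 nor R2 entirely; the join is not lossless.

No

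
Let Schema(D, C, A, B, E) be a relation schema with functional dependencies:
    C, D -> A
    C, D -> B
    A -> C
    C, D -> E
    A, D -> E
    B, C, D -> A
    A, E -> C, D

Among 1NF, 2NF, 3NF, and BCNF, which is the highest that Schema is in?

Candidate keys: {A, D}, {A, E}, {C, D}. Prime attributes: {A, C, D, E}.
A -> C: {A}⁺ = {A, C}, which is not all of the attributes, so the left side is not a superkey — BCNF is violated.
Since {C} ⊆ prime attributes and every other non-superkey FD also has a prime right side, the schema is in 3NF.

3NF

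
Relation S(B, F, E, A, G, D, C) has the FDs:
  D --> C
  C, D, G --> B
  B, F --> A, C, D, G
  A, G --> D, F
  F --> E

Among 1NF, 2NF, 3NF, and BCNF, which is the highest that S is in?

1NF

Candidate keys: {A, G}, {B, F}, {D, F, G}. Prime attributes: {A, B, D, F, G}.
D --> C breaks BCNF: {D}⁺ = {C, D}, so {D} is not a superkey.
D --> C has non-prime {C} on the right and a non-superkey on the left, so 3NF fails.
{F} is a proper subset of the key {B, F}, and {F}⁺ contains the non-prime attribute {E} — a partial dependency, so 2NF is violated.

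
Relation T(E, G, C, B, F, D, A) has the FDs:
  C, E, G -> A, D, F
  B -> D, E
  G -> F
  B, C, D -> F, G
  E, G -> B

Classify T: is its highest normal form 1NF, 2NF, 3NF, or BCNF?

Candidate keys: {B, C}, {C, E, G}. Prime attributes: {B, C, E, G}.
B -> D, E breaks BCNF: {B}⁺ = {B, D, E}, so {B} is not a superkey.
B -> D, E has non-prime {D} on the right and a non-superkey on the left, so 3NF fails.
The proper key subset {B} of {B, C} determines non-prime {D}, so the relation is not even in 2NF.

1NF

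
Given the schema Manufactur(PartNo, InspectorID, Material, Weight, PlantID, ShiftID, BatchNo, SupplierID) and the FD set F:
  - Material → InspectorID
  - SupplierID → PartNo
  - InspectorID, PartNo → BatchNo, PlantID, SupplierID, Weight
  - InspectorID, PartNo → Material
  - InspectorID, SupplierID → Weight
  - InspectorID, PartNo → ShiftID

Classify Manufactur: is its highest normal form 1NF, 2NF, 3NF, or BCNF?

Candidate keys: {InspectorID, PartNo}, {InspectorID, SupplierID}, {Material, PartNo}, {Material, SupplierID}. Prime attributes: {InspectorID, Material, PartNo, SupplierID}.
Material → InspectorID breaks BCNF: {Material}⁺ = {InspectorID, Material}, so {Material} is not a superkey.
But every attribute on its right side ({InspectorID}) is prime, and the same holds for every other non-superkey FD, so 3NF still holds.

3NF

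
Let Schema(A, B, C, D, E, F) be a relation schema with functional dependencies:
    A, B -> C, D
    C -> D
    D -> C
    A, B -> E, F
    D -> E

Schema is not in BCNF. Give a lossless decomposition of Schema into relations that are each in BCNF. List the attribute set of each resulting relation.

Candidate key of the original relation: {A, B}.
Within {A, B, C, D, E, F}: {C}⁺ ∩ {A, B, C, D, E, F} = {C, D, E}, not the whole set, so C -> D, E violates BCNF; decompose into {C, D, E} and {A, B, C, F}.
{C, D, E} is in BCNF.
{A, B, C, F} is in BCNF.

{A, B, C, F}; {C, D, E}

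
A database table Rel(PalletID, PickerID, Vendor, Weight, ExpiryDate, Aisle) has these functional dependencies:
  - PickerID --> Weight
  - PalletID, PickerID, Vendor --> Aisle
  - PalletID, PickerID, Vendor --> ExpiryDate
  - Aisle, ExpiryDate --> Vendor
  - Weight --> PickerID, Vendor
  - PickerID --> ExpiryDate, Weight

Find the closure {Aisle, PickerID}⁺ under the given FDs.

Start with {Aisle, PickerID}.
PickerID --> Weight applies; add {Weight} → now {Aisle, PickerID, Weight}.
Weight --> PickerID, Vendor applies; add {Vendor} → now {Aisle, PickerID, Vendor, Weight}.
PickerID --> ExpiryDate, Weight applies; add {ExpiryDate} → now {Aisle, ExpiryDate, PickerID, Vendor, Weight}.
No further FD applies.

{Aisle, ExpiryDate, PickerID, Vendor, Weight}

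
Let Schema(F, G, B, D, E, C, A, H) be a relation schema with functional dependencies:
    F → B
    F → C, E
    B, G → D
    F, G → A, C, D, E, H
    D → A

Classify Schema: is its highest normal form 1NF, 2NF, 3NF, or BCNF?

1NF

Candidate key: {F, G}. Prime attributes: {F, G}.
F → B breaks BCNF: {F}⁺ = {B, C, E, F}, so {F} is not a superkey.
F → B has non-prime {B} on the right and a non-superkey on the left, so 3NF fails.
{F} is a proper subset of the key {F, G}, and {F}⁺ contains the non-prime attributes {B, C, E} — a partial dependency, so 2NF is violated.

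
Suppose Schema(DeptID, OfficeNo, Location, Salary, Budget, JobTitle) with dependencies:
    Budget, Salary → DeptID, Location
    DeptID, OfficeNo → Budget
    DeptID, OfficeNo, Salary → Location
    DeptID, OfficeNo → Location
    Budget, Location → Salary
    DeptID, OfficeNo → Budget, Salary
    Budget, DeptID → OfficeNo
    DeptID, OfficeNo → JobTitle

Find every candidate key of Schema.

Closure of {Budget, DeptID} is {Budget, DeptID, JobTitle, Location, OfficeNo, Salary}, the whole schema; {Budget, DeptID} is a candidate key.
Closure of {Budget, Location} is {Budget, DeptID, JobTitle, Location, OfficeNo, Salary}, the whole schema; {Budget, Location} is a candidate key.
Closure of {Budget, Salary} is {Budget, DeptID, JobTitle, Location, OfficeNo, Salary}, the whole schema; {Budget, Salary} is a candidate key.
Closure of {DeptID, OfficeNo} is {Budget, DeptID, JobTitle, Location, OfficeNo, Salary}, the whole schema; {DeptID, OfficeNo} is a candidate key.
Any other superkey properly contains one of these, so there are no further candidate keys.

{Budget, DeptID}, {Budget, Location}, {Budget, Salary}, {DeptID, OfficeNo}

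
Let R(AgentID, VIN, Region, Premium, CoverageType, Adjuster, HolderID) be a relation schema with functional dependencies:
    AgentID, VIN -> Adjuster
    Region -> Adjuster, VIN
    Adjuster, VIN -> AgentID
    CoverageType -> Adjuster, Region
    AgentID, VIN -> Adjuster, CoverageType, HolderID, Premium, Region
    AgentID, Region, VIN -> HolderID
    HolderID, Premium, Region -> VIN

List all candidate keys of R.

Closure of {CoverageType} is {Adjuster, AgentID, CoverageType, HolderID, Premium, Region, VIN}, the whole schema; {CoverageType} is a candidate key.
Closure of {Region} is {Adjuster, AgentID, CoverageType, HolderID, Premium, Region, VIN}, the whole schema; {Region} is a candidate key.
Closure of {Adjuster, VIN} is {Adjuster, AgentID, CoverageType, HolderID, Premium, Region, VIN}, the whole schema; {Adjuster, VIN} is a candidate key.
Closure of {AgentID, VIN} is {Adjuster, AgentID, CoverageType, HolderID, Premium, Region, VIN}, the whole schema; {AgentID, VIN} is a candidate key.
No proper subset of any of these is a key, and no other minimal superkey exists.

{Adjuster, VIN}, {AgentID, VIN}, {CoverageType}, {Region}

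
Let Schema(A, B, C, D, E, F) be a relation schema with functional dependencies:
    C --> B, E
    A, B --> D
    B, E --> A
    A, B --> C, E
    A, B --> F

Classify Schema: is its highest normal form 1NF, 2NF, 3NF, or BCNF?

Candidate keys: {A, B}, {B, E}, {C}. Prime attributes: {A, B, C, E}.
The left-hand side of every FD is a superkey, so BCNF is satisfied.

BCNF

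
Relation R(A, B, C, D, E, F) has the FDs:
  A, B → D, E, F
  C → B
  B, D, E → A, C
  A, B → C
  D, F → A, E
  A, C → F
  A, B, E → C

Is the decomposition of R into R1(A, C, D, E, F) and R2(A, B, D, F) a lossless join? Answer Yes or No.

R1 ∩ R2 = {A, D, F}; its closure under F is {A, D, E, F}.
R1 ⊄ {A, D, E, F} and R2 ⊄ {A, D, E, F}, so the split is lossy.

No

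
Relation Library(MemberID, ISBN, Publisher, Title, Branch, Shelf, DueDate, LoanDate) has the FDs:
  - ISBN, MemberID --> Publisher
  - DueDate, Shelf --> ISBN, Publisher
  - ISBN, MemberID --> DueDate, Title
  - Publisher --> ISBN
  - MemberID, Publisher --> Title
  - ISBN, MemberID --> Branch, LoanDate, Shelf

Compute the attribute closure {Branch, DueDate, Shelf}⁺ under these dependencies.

Start with {Branch, DueDate, Shelf}.
DueDate, Shelf --> ISBN, Publisher applies; add {ISBN, Publisher} → now {Branch, DueDate, ISBN, Publisher, Shelf}.
No further FD applies.

{Branch, DueDate, ISBN, Publisher, Shelf}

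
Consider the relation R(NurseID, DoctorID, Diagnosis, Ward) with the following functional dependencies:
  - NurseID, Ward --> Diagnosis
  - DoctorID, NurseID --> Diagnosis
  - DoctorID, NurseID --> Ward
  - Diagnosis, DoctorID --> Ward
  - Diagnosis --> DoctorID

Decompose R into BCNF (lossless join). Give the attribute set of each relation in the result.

Candidate keys of the original relation: {Diagnosis, NurseID}, {DoctorID, NurseID}, {NurseID, Ward}.
Within {Diagnosis, DoctorID, NurseID, Ward}: {Diagnosis, DoctorID}⁺ ∩ {Diagnosis, DoctorID, NurseID, Ward} = {Diagnosis, DoctorID, Ward}, not the whole set, so Diagnosis, DoctorID --> Ward violates BCNF; decompose into {Diagnosis, DoctorID, Ward} and {Diagnosis, DoctorID, NurseID}.
{Diagnosis, DoctorID, Ward}: every determinant is a superkey — BCNF.
Within {Diagnosis, DoctorID, NurseID}: {Diagnosis}⁺ ∩ {Diagnosis, DoctorID, NurseID} = {Diagnosis, DoctorID}, not the whole set, so Diagnosis --> DoctorID violates BCNF; decompose into {Diagnosis, DoctorID} and {Diagnosis, NurseID}.
{Diagnosis, DoctorID}: every determinant is a superkey — BCNF.
{Diagnosis, NurseID}: every determinant is a superkey — BCNF.

{Diagnosis, DoctorID, Ward}; {Diagnosis, NurseID}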